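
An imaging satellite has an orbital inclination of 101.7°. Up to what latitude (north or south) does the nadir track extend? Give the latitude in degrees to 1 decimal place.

78.3°

Retrograde orbit: the ground track reaches ±(180° − i) = ±(180 − 101.7) = ±78.3°.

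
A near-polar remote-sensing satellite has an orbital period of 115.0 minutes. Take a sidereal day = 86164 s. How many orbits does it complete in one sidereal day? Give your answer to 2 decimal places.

T = 115.0 min = 6900.0 s.
Orbits per sidereal day = 86164 / 6900.0 = 12.488.

12.49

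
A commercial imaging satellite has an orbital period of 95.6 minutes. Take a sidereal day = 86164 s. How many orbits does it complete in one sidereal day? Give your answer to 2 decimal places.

15.02

T = 95.6 min = 5736.0 s.
Orbits per sidereal day = 86164 / 5736.0 = 15.022.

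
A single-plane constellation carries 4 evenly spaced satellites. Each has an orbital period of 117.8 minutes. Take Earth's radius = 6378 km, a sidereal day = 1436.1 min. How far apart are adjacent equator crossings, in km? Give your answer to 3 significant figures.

T = 117.8 min = 7068.0 s.
Single-satellite node shift = (7068.0/86166) × 360° = 29.53°.
With 4 satellites evenly phased, successive equator crossings are 29.53/4 = 7.382° apart.
That is 7.382 × 111.3 = 822 km at the equator.

822 km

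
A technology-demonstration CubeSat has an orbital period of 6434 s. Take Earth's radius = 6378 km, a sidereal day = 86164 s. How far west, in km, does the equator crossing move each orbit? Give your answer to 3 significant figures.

2990 km

During one orbit Earth rotates (6434.0 / 86164) × 360° = 26.88°.
At the equator that is 26.88° × (2π·6378/360) km/° = 26.88 × 111.3 = 2992 km.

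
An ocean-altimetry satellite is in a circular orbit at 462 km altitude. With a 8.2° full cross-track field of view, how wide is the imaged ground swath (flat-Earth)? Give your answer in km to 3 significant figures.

66.2 km

Half-angle = 8.2°/2 = 4.1°.
Swath width ≈ 2h·tan(θ/2) = 2 × 462 × tan(4.1°) = 66.2 km.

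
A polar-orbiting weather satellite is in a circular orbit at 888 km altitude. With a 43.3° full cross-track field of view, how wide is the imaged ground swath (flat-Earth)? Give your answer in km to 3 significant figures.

Half-angle = 43.3°/2 = 21.65°.
Swath width ≈ 2h·tan(θ/2) = 2 × 888 × tan(21.65°) = 705.0 km.

705 km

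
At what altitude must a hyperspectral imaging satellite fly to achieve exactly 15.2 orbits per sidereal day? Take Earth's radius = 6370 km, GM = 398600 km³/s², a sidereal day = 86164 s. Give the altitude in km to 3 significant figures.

501 km

Required period T = 86164 / 15.2 = 5668.7 s.
From T = 2π√(a³/μ): a = (μ T²/4π²)^(1/3) = (398600 × 5668.7² / 4π²)^(1/3) = 6871 km.
Altitude h = a − R = 6871 − 6370 = 501 km.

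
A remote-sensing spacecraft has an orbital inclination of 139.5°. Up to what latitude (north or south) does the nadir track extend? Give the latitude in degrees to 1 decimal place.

40.5°

Retrograde orbit: the ground track reaches ±(180° − i) = ±(180 − 139.5) = ±40.5°.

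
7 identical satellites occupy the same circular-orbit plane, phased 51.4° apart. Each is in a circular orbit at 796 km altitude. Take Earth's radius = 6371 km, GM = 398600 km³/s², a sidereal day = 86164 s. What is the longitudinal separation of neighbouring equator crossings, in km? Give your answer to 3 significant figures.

Semi-major axis a = 6371 + 796 = 7167 km. Period T = 2π√(a³/μ) = 2π√(7167³/398600) = 6038.3 s = 100.64 min.
Single-satellite node shift = (6038.3/86164) × 360° = 25.23°.
With 7 satellites evenly phased, successive equator crossings are 25.23/7 = 3.604° apart.
That is 3.604 × 111.2 = 401 km at the equator.

401 km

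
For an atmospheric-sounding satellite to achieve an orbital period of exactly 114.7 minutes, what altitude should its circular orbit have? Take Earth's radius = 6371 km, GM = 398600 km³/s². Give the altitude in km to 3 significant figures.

T = 114.7 min = 6882.0 s.
From T = 2π√(a³/μ): a = (μ T²/4π²)^(1/3) = (398600 × 6882.0² / 4π²)^(1/3) = 7820 km.
Altitude h = a − R = 7820 − 6371 = 1449 km.

1450 km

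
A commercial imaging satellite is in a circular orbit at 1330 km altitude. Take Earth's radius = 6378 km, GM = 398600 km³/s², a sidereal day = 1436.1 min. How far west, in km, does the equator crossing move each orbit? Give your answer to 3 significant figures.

3130 km

Semi-major axis a = 6378 + 1330 = 7708 km. Period T = 2π√(a³/μ) = 2π√(7708³/398600) = 6734.8 s = 112.25 min.
During one orbit Earth rotates (6734.8 / 86166) × 360° = 28.14°.
At the equator that is 28.14° × (2π·6378/360) km/° = 28.14 × 111.3 = 3132 km.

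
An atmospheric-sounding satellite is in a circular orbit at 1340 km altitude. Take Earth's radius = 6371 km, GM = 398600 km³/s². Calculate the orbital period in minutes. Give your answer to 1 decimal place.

112.3 min

Semi-major axis a = 6371 + 1340 = 7711 km. Period T = 2π√(a³/μ) = 2π√(7711³/398600) = 6738.7 s = 112.31 min.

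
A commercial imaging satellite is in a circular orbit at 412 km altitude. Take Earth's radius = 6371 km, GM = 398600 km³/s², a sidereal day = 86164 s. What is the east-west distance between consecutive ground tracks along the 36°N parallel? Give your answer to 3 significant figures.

2090 km

Semi-major axis a = 6371 + 412 = 6783 km. Period T = 2π√(a³/μ) = 2π√(6783³/398600) = 5559.6 s = 92.66 min.
Node shift per orbit = (5559.6/86164) × 360° = 23.23°.
Equatorial spacing = 23.23 × 111.2 km/° = 2583 km.
At 36° latitude, spacing = 2583 × cos(36°) = 2090 km.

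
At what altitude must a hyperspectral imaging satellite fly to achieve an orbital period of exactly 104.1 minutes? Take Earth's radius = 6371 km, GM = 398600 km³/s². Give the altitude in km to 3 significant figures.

959 km

T = 104.1 min = 6246.0 s.
From T = 2π√(a³/μ): a = (μ T²/4π²)^(1/3) = (398600 × 6246.0² / 4π²)^(1/3) = 7330 km.
Altitude h = a − R = 7330 − 6371 = 959 km.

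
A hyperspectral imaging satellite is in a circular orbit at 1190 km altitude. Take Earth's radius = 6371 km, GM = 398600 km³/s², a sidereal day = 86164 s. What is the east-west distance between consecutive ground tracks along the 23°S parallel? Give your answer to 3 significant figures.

2800 km

Semi-major axis a = 6371 + 1190 = 7561 km. Period T = 2π√(a³/μ) = 2π√(7561³/398600) = 6543.0 s = 109.05 min.
Node shift per orbit = (6543.0/86164) × 360° = 27.34°.
Equatorial spacing = 27.34 × 111.2 km/° = 3040 km.
At 23° latitude, spacing = 3040 × cos(23°) = 2798 km.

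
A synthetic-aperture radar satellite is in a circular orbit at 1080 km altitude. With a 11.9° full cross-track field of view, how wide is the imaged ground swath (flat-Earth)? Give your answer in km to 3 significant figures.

225 km

Half-angle = 11.9°/2 = 5.95°.
Swath width ≈ 2h·tan(θ/2) = 2 × 1080 × tan(5.95°) = 225.1 km.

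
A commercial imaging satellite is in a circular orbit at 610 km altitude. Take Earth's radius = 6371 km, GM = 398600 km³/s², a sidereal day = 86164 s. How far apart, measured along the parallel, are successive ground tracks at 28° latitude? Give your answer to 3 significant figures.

Semi-major axis a = 6371 + 610 = 6981 km. Period T = 2π√(a³/μ) = 2π√(6981³/398600) = 5804.8 s = 96.75 min.
Node shift per orbit = (5804.8/86164) × 360° = 24.25°.
Equatorial spacing = 24.25 × 111.2 km/° = 2697 km.
At 28° latitude, spacing = 2697 × cos(28°) = 2381 km.

2380 km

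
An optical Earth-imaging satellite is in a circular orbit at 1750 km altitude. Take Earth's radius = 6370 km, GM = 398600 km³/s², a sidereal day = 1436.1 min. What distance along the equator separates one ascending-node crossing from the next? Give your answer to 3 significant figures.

Semi-major axis a = 6370 + 1750 = 8120 km. Period T = 2π√(a³/μ) = 2π√(8120³/398600) = 7281.9 s = 121.37 min.
During one orbit Earth rotates (7281.9 / 86166) × 360° = 30.42°.
At the equator that is 30.42° × (2π·6370/360) km/° = 30.42 × 111.2 = 3382 km.

3380 km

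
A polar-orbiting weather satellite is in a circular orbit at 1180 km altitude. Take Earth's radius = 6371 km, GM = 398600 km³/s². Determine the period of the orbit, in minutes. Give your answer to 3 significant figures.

Semi-major axis a = 6371 + 1180 = 7551 km. Period T = 2π√(a³/μ) = 2π√(7551³/398600) = 6530.1 s = 108.83 min.

109 min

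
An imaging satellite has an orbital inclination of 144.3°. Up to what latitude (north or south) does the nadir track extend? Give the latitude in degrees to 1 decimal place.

35.7°

Retrograde orbit: the ground track reaches ±(180° − i) = ±(180 − 144.3) = ±35.7°.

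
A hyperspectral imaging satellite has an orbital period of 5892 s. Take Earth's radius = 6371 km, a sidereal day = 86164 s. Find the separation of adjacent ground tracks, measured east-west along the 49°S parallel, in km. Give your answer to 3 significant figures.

1800 km

Node shift per orbit = (5892.0/86164) × 360° = 24.62°.
Equatorial spacing = 24.62 × 111.2 km/° = 2737 km.
At 49° latitude, spacing = 2737 × cos(49°) = 1796 km.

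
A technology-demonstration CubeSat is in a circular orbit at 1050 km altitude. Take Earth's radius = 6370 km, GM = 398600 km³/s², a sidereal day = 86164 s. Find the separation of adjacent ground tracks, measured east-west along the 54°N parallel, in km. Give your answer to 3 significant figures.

Semi-major axis a = 6370 + 1050 = 7420 km. Period T = 2π√(a³/μ) = 2π√(7420³/398600) = 6360.9 s = 106.01 min.
Node shift per orbit = (6360.9/86164) × 360° = 26.58°.
Equatorial spacing = 26.58 × 111.2 km/° = 2955 km.
At 54° latitude, spacing = 2955 × cos(54°) = 1737 km.

1740 km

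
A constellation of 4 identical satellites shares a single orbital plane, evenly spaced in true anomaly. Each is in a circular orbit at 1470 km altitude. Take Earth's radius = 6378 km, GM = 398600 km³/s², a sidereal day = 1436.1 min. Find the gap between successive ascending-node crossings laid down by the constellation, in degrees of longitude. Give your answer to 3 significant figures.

Semi-major axis a = 6378 + 1470 = 7848 km. Period T = 2π√(a³/μ) = 2π√(7848³/398600) = 6919.1 s = 115.32 min.
Single-satellite node shift = (6919.1/86166) × 360° = 28.91°.
With 4 satellites evenly phased, successive equator crossings are 28.91/4 = 7.227° apart.

7.23°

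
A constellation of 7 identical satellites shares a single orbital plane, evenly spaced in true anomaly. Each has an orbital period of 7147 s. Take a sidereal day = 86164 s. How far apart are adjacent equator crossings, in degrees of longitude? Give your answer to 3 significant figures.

4.27°

Single-satellite node shift = (7147.0/86164) × 360° = 29.86°.
With 7 satellites evenly phased, successive equator crossings are 29.86/7 = 4.266° apart.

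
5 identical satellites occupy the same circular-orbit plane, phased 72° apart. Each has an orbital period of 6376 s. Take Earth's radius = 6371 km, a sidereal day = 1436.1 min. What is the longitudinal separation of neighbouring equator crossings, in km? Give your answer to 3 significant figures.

592 km

Single-satellite node shift = (6376.0/86166) × 360° = 26.64°.
With 5 satellites evenly phased, successive equator crossings are 26.64/5 = 5.328° apart.
That is 5.328 × 111.2 = 592 km at the equator.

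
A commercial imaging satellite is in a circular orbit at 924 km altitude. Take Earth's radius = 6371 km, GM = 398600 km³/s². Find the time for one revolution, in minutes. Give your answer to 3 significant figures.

103 min

Semi-major axis a = 6371 + 924 = 7295 km. Period T = 2π√(a³/μ) = 2π√(7295³/398600) = 6200.8 s = 103.35 min.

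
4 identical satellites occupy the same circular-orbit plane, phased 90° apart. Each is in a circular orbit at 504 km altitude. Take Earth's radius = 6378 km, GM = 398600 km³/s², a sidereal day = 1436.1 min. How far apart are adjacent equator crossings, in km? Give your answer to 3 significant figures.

661 km

Semi-major axis a = 6378 + 504 = 6882 km. Period T = 2π√(a³/μ) = 2π√(6882³/398600) = 5681.8 s = 94.70 min.
Single-satellite node shift = (5681.8/86166) × 360° = 23.74°.
With 4 satellites evenly phased, successive equator crossings are 23.74/4 = 5.935° apart.
That is 5.935 × 111.3 = 661 km at the equator.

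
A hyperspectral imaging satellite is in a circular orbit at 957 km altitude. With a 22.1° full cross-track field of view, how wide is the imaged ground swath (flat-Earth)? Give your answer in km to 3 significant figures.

Half-angle = 22.1°/2 = 11.05°.
Swath width ≈ 2h·tan(θ/2) = 2 × 957 × tan(11.05°) = 373.8 km.

374 km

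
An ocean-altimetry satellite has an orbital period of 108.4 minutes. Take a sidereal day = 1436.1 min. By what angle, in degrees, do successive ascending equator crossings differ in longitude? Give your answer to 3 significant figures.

27.2°

T = 108.4 min = 6504.0 s.
During one orbit Earth rotates (6504.0 / 86166) × 360° = 27.17°.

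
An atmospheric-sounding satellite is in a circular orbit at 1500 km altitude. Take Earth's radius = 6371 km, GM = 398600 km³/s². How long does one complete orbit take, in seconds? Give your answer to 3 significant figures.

Semi-major axis a = 6371 + 1500 = 7871 km. Period T = 2π√(a³/μ) = 2π√(7871³/398600) = 6949.5 s = 115.83 min.

6950 seconds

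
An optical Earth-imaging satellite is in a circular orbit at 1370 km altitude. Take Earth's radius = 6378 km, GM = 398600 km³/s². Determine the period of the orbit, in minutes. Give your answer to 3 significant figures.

113 min

Semi-major axis a = 6378 + 1370 = 7748 km. Period T = 2π√(a³/μ) = 2π√(7748³/398600) = 6787.3 s = 113.12 min.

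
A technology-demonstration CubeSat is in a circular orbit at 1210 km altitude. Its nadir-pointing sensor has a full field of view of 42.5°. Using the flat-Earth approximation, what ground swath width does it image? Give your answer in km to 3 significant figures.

941 km

Half-angle = 42.5°/2 = 21.25°.
Swath width ≈ 2h·tan(θ/2) = 2 × 1210 × tan(21.25°) = 941.1 km.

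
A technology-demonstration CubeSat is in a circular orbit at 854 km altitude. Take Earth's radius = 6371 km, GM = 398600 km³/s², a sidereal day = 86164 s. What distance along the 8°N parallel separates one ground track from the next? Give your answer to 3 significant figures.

2810 km

Semi-major axis a = 6371 + 854 = 7225 km. Period T = 2π√(a³/μ) = 2π√(7225³/398600) = 6111.8 s = 101.86 min.
Node shift per orbit = (6111.8/86164) × 360° = 25.54°.
Equatorial spacing = 25.54 × 111.2 km/° = 2839 km.
At 8° latitude, spacing = 2839 × cos(8°) = 2812 km.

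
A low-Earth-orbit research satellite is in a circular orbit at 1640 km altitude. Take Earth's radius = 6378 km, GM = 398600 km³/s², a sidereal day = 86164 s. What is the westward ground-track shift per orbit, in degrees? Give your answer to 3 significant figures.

Semi-major axis a = 6378 + 1640 = 8018 km. Period T = 2π√(a³/μ) = 2π√(8018³/398600) = 7145.1 s = 119.09 min.
During one orbit Earth rotates (7145.1 / 86164) × 360° = 29.85°.

29.9°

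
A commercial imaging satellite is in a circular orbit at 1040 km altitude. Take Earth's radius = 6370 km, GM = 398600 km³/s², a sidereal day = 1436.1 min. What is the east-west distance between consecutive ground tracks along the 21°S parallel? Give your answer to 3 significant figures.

Semi-major axis a = 6370 + 1040 = 7410 km. Period T = 2π√(a³/μ) = 2π√(7410³/398600) = 6348.0 s = 105.80 min.
Node shift per orbit = (6348.0/86166) × 360° = 26.52°.
Equatorial spacing = 26.52 × 111.2 km/° = 2949 km.
At 21° latitude, spacing = 2949 × cos(21°) = 2753 km.

2750 km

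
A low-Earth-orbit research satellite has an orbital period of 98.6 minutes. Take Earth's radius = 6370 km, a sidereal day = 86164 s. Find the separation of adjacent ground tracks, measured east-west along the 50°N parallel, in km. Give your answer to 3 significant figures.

T = 98.6 min = 5916.0 s.
Node shift per orbit = (5916.0/86164) × 360° = 24.72°.
Equatorial spacing = 24.72 × 111.2 km/° = 2748 km.
At 50° latitude, spacing = 2748 × cos(50°) = 1766 km.

1770 km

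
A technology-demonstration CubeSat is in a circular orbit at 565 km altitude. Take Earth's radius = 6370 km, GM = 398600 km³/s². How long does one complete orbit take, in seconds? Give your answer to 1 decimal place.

Semi-major axis a = 6370 + 565 = 6935 km. Period T = 2π√(a³/μ) = 2π√(6935³/398600) = 5747.5 s = 95.79 min.

5747.5 seconds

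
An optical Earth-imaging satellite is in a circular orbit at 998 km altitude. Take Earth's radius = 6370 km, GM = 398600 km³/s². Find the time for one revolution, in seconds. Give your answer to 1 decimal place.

6294.1 seconds

Semi-major axis a = 6370 + 998 = 7368 km. Period T = 2π√(a³/μ) = 2π√(7368³/398600) = 6294.1 s = 104.90 min.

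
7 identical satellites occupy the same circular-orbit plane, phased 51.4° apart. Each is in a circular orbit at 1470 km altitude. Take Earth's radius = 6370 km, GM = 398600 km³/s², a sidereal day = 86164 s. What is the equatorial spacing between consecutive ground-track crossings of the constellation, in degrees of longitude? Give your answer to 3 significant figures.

Semi-major axis a = 6370 + 1470 = 7840 km. Period T = 2π√(a³/μ) = 2π√(7840³/398600) = 6908.5 s = 115.14 min.
Single-satellite node shift = (6908.5/86164) × 360° = 28.86°.
With 7 satellites evenly phased, successive equator crossings are 28.86/7 = 4.123° apart.

4.12°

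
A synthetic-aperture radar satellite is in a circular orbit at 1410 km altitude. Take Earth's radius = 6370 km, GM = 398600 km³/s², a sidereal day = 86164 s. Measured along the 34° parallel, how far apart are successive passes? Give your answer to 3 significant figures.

2630 km

Semi-major axis a = 6370 + 1410 = 7780 km. Period T = 2π√(a³/μ) = 2π√(7780³/398600) = 6829.4 s = 113.82 min.
Node shift per orbit = (6829.4/86164) × 360° = 28.53°.
Equatorial spacing = 28.53 × 111.2 km/° = 3172 km.
At 34° latitude, spacing = 3172 × cos(34°) = 2630 km.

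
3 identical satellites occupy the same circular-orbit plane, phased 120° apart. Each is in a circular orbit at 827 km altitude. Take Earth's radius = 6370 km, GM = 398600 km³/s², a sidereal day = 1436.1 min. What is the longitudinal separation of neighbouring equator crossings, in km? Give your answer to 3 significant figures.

Semi-major axis a = 6370 + 827 = 7197 km. Period T = 2π√(a³/μ) = 2π√(7197³/398600) = 6076.3 s = 101.27 min.
Single-satellite node shift = (6076.3/86166) × 360° = 25.39°.
With 3 satellites evenly phased, successive equator crossings are 25.39/3 = 8.462° apart.
That is 8.462 × 111.2 = 941 km at the equator.

941 km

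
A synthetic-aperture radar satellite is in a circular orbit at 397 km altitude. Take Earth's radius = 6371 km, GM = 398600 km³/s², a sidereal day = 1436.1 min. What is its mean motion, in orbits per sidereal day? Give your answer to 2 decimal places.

Semi-major axis a = 6371 + 397 = 6768 km. Period T = 2π√(a³/μ) = 2π√(6768³/398600) = 5541.2 s = 92.35 min.
Orbits per sidereal day = 86166 / 5541.2 = 15.550.

15.55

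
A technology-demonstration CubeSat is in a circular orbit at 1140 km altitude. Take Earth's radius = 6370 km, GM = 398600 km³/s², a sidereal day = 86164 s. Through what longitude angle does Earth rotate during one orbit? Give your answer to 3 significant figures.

Semi-major axis a = 6370 + 1140 = 7510 km. Period T = 2π√(a³/μ) = 2π√(7510³/398600) = 6477.0 s = 107.95 min.
During one orbit Earth rotates (6477.0 / 86164) × 360° = 27.06°.

27.1°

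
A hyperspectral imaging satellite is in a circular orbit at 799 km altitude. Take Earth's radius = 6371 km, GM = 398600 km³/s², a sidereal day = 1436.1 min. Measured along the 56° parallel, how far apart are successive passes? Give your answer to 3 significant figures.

1570 km

Semi-major axis a = 6371 + 799 = 7170 km. Period T = 2π√(a³/μ) = 2π√(7170³/398600) = 6042.1 s = 100.70 min.
Node shift per orbit = (6042.1/86166) × 360° = 25.24°.
Equatorial spacing = 25.24 × 111.2 km/° = 2807 km.
At 56° latitude, spacing = 2807 × cos(56°) = 1570 km.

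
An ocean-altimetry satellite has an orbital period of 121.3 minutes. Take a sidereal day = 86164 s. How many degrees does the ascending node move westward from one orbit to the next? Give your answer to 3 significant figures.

T = 121.3 min = 7278.0 s.
During one orbit Earth rotates (7278.0 / 86164) × 360° = 30.41°.

30.4°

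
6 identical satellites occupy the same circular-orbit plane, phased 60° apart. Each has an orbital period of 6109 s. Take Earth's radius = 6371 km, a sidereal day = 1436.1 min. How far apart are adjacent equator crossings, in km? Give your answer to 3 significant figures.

473 km

Single-satellite node shift = (6109.0/86166) × 360° = 25.52°.
With 6 satellites evenly phased, successive equator crossings are 25.52/6 = 4.254° apart.
That is 4.254 × 111.2 = 473 km at the equator.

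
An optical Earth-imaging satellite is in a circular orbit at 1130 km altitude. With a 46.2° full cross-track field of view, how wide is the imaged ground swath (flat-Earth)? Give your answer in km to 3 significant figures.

Half-angle = 46.2°/2 = 23.1°.
Swath width ≈ 2h·tan(θ/2) = 2 × 1130 × tan(23.1°) = 964.0 km.

964 km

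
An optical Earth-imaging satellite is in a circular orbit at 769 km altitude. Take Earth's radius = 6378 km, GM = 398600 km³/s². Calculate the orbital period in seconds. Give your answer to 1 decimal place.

6013.1 seconds

Semi-major axis a = 6378 + 769 = 7147 km. Period T = 2π√(a³/μ) = 2π√(7147³/398600) = 6013.1 s = 100.22 min.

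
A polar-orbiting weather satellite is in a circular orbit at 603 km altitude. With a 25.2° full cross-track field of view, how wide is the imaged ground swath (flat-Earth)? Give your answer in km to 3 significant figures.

270 km

Half-angle = 25.2°/2 = 12.6°.
Swath width ≈ 2h·tan(θ/2) = 2 × 603 × tan(12.6°) = 269.6 km.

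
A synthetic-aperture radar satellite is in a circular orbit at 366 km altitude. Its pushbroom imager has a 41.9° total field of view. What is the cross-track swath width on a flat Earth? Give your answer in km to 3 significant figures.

Half-angle = 41.9°/2 = 20.95°.
Swath width ≈ 2h·tan(θ/2) = 2 × 366 × tan(20.95°) = 280.3 km.

280 km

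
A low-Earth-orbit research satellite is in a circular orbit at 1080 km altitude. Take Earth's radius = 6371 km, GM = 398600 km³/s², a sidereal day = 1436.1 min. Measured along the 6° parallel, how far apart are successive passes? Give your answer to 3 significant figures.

2960 km

Semi-major axis a = 6371 + 1080 = 7451 km. Period T = 2π√(a³/μ) = 2π√(7451³/398600) = 6400.8 s = 106.68 min.
Node shift per orbit = (6400.8/86166) × 360° = 26.74°.
Equatorial spacing = 26.74 × 111.2 km/° = 2974 km.
At 6° latitude, spacing = 2974 × cos(6°) = 2957 km.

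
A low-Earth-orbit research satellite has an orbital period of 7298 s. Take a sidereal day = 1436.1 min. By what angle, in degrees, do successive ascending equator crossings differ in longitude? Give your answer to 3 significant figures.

30.5°

During one orbit Earth rotates (7298.0 / 86166) × 360° = 30.49°.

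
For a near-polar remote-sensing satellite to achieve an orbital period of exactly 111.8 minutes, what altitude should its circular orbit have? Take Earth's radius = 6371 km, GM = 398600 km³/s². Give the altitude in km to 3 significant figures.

T = 111.8 min = 6708.0 s.
From T = 2π√(a³/μ): a = (μ T²/4π²)^(1/3) = (398600 × 6708.0² / 4π²)^(1/3) = 7688 km.
Altitude h = a − R = 7688 − 6371 = 1317 km.

1320 km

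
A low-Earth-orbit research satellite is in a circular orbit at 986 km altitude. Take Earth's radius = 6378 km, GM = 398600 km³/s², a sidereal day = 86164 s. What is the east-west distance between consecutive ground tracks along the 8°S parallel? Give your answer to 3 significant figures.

Semi-major axis a = 6378 + 986 = 7364 km. Period T = 2π√(a³/μ) = 2π√(7364³/398600) = 6289.0 s = 104.82 min.
Node shift per orbit = (6289.0/86164) × 360° = 26.28°.
Equatorial spacing = 26.28 × 111.3 km/° = 2925 km.
At 8° latitude, spacing = 2925 × cos(8°) = 2896 km.

2900 km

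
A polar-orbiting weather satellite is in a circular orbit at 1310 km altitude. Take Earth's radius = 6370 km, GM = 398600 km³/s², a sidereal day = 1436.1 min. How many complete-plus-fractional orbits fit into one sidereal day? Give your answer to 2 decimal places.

12.86

Semi-major axis a = 6370 + 1310 = 7680 km. Period T = 2π√(a³/μ) = 2π√(7680³/398600) = 6698.1 s = 111.64 min.
Orbits per sidereal day = 86166 / 6698.1 = 12.864.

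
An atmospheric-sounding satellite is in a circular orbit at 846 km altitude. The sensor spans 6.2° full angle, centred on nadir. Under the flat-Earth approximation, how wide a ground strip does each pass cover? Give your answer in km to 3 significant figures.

91.6 km

Half-angle = 6.2°/2 = 3.1°.
Swath width ≈ 2h·tan(θ/2) = 2 × 846 × tan(3.1°) = 91.6 km.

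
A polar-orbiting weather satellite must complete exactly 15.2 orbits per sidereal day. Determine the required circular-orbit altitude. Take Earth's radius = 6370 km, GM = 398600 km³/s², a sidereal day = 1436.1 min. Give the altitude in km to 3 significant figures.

502 km

Required period T = 86166 / 15.2 = 5668.8 s.
From T = 2π√(a³/μ): a = (μ T²/4π²)^(1/3) = (398600 × 5668.8² / 4π²)^(1/3) = 6872 km.
Altitude h = a − R = 6872 − 6370 = 502 km.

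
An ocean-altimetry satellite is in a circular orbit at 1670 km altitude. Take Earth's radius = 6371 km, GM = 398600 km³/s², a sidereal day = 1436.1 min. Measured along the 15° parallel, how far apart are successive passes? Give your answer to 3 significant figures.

Semi-major axis a = 6371 + 1670 = 8041 km. Period T = 2π√(a³/μ) = 2π√(8041³/398600) = 7175.9 s = 119.60 min.
Node shift per orbit = (7175.9/86166) × 360° = 29.98°.
Equatorial spacing = 29.98 × 111.2 km/° = 3334 km.
At 15° latitude, spacing = 3334 × cos(15°) = 3220 km.

3220 km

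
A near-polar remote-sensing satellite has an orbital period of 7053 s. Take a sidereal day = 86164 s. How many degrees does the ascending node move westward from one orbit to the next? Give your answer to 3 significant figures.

During one orbit Earth rotates (7053.0 / 86164) × 360° = 29.47°.

29.5°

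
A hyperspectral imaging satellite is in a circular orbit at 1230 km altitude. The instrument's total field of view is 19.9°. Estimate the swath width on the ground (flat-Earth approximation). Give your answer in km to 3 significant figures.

432 km

Half-angle = 19.9°/2 = 9.95°.
Swath width ≈ 2h·tan(θ/2) = 2 × 1230 × tan(9.95°) = 431.6 km.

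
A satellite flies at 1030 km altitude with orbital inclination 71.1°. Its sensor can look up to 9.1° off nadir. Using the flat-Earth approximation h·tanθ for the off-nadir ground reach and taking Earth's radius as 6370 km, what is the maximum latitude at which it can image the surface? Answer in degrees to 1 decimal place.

For a prograde orbit the ground track reaches latitude ±i = ±71.1°.
Sensor half-swath on the ground ≈ 1030·tan(9.1°) = 165 km = 1.48° of latitude.
Maximum observable latitude ≈ 71.1 + 1.48 = 72.6°.

72.6°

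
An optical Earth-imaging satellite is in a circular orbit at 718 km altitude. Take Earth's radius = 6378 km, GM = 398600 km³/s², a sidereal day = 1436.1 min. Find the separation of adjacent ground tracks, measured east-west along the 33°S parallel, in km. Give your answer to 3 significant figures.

Semi-major axis a = 6378 + 718 = 7096 km. Period T = 2π√(a³/μ) = 2π√(7096³/398600) = 5948.8 s = 99.15 min.
Node shift per orbit = (5948.8/86166) × 360° = 24.85°.
Equatorial spacing = 24.85 × 111.3 km/° = 2767 km.
At 33° latitude, spacing = 2767 × cos(33°) = 2320 km.

2320 km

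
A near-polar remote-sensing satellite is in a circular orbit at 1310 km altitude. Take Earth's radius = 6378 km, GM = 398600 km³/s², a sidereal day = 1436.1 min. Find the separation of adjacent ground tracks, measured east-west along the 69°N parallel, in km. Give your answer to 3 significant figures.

Semi-major axis a = 6378 + 1310 = 7688 km. Period T = 2π√(a³/μ) = 2π√(7688³/398600) = 6708.6 s = 111.81 min.
Node shift per orbit = (6708.6/86166) × 360° = 28.03°.
Equatorial spacing = 28.03 × 111.3 km/° = 3120 km.
At 69° latitude, spacing = 3120 × cos(69°) = 1118 km.

1120 km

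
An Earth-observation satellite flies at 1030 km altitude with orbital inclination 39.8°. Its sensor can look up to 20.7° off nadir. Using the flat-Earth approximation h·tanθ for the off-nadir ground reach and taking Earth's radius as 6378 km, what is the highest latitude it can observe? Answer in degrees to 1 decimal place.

For a prograde orbit the ground track reaches latitude ±i = ±39.8°.
Sensor half-swath on the ground ≈ 1030·tan(20.7°) = 389 km = 3.50° of latitude.
Maximum observable latitude ≈ 39.8 + 3.50 = 43.3°.

43.3°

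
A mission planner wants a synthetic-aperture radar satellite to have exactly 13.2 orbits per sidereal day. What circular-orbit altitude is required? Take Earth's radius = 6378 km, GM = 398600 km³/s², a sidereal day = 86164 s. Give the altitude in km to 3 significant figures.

1170 km

Required period T = 86164 / 13.2 = 6527.6 s.
From T = 2π√(a³/μ): a = (μ T²/4π²)^(1/3) = (398600 × 6527.6² / 4π²)^(1/3) = 7549 km.
Altitude h = a − R = 7549 − 6378 = 1171 km.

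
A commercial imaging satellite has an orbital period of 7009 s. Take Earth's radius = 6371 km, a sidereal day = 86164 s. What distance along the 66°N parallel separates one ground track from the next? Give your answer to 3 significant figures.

1320 km

Node shift per orbit = (7009.0/86164) × 360° = 29.28°.
Equatorial spacing = 29.28 × 111.2 km/° = 3256 km.
At 66° latitude, spacing = 3256 × cos(66°) = 1324 km.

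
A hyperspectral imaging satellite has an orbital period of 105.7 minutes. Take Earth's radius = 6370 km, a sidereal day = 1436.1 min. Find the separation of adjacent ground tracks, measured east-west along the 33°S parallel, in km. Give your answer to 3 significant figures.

2470 km

T = 105.7 min = 6342.0 s.
Node shift per orbit = (6342.0/86166) × 360° = 26.50°.
Equatorial spacing = 26.50 × 111.2 km/° = 2946 km.
At 33° latitude, spacing = 2946 × cos(33°) = 2471 km.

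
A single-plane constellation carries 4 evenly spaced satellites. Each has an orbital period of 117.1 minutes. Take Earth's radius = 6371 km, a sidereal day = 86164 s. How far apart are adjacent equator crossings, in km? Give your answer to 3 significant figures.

816 km

T = 117.1 min = 7026.0 s.
Single-satellite node shift = (7026.0/86164) × 360° = 29.36°.
With 4 satellites evenly phased, successive equator crossings are 29.36/4 = 7.339° apart.
That is 7.339 × 111.2 = 816 km at the equator.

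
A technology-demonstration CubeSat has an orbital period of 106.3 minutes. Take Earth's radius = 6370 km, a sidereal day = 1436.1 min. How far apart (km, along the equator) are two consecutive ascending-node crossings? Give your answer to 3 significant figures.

2960 km

T = 106.3 min = 6378.0 s.
During one orbit Earth rotates (6378.0 / 86166) × 360° = 26.65°.
At the equator that is 26.65° × (2π·6370/360) km/° = 26.65 × 111.2 = 2963 km.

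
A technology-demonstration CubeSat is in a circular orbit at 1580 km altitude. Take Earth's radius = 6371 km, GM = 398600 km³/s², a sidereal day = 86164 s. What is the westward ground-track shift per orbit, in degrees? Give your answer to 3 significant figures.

Semi-major axis a = 6371 + 1580 = 7951 km. Period T = 2π√(a³/μ) = 2π√(7951³/398600) = 7055.8 s = 117.60 min.
During one orbit Earth rotates (7055.8 / 86164) × 360° = 29.48°.

29.5°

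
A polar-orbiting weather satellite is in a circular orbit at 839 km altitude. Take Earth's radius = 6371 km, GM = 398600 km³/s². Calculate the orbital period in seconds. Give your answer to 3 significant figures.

6090 seconds

Semi-major axis a = 6371 + 839 = 7210 km. Period T = 2π√(a³/μ) = 2π√(7210³/398600) = 6092.8 s = 101.55 min.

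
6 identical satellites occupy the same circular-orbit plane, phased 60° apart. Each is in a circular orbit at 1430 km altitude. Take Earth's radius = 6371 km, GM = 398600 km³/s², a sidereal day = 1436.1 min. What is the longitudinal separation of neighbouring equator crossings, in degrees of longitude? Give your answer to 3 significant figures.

Semi-major axis a = 6371 + 1430 = 7801 km. Period T = 2π√(a³/μ) = 2π√(7801³/398600) = 6857.0 s = 114.28 min.
Single-satellite node shift = (6857.0/86166) × 360° = 28.65°.
With 6 satellites evenly phased, successive equator crossings are 28.65/6 = 4.775° apart.

4.77°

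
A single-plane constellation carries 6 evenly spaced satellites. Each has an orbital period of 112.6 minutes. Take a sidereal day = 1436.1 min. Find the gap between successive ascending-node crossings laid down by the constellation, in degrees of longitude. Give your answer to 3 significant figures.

4.70°

T = 112.6 min = 6756.0 s.
Single-satellite node shift = (6756.0/86166) × 360° = 28.23°.
With 6 satellites evenly phased, successive equator crossings are 28.23/6 = 4.704° apart.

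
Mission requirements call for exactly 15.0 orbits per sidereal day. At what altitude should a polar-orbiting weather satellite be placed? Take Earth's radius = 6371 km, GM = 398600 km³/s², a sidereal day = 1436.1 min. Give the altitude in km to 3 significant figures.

561 km

Required period T = 86166 / 15.0 = 5744.4 s.
From T = 2π√(a³/μ): a = (μ T²/4π²)^(1/3) = (398600 × 5744.4² / 4π²)^(1/3) = 6932 km.
Altitude h = a − R = 6932 − 6371 = 561 km.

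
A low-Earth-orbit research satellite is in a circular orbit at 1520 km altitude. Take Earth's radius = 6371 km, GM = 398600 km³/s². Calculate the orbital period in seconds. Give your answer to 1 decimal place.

Semi-major axis a = 6371 + 1520 = 7891 km. Period T = 2π√(a³/μ) = 2π√(7891³/398600) = 6976.0 s = 116.27 min.

6976.0 seconds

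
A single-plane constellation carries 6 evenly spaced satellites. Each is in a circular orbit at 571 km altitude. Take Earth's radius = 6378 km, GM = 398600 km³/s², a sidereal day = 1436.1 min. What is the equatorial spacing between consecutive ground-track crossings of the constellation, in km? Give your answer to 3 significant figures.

Semi-major axis a = 6378 + 571 = 6949 km. Period T = 2π√(a³/μ) = 2π√(6949³/398600) = 5764.9 s = 96.08 min.
Single-satellite node shift = (5764.9/86166) × 360° = 24.09°.
With 6 satellites evenly phased, successive equator crossings are 24.09/6 = 4.014° apart.
That is 4.014 × 111.3 = 447 km at the equator.

447 km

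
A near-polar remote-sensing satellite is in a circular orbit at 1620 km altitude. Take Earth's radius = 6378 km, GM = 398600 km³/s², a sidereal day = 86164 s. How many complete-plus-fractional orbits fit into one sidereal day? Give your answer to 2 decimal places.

12.10

Semi-major axis a = 6378 + 1620 = 7998 km. Period T = 2π√(a³/μ) = 2π√(7998³/398600) = 7118.4 s = 118.64 min.
Orbits per sidereal day = 86164 / 7118.4 = 12.104.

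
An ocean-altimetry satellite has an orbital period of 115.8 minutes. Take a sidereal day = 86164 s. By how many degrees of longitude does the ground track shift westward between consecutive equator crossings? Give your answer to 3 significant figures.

29.0°

T = 115.8 min = 6948.0 s.
During one orbit Earth rotates (6948.0 / 86164) × 360° = 29.03°.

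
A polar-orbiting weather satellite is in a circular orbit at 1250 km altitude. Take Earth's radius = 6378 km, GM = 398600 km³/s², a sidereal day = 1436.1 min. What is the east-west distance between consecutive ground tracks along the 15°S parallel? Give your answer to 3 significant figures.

2980 km

Semi-major axis a = 6378 + 1250 = 7628 km. Period T = 2π√(a³/μ) = 2π√(7628³/398600) = 6630.2 s = 110.50 min.
Node shift per orbit = (6630.2/86166) × 360° = 27.70°.
Equatorial spacing = 27.70 × 111.3 km/° = 3084 km.
At 15° latitude, spacing = 3084 × cos(15°) = 2979 km.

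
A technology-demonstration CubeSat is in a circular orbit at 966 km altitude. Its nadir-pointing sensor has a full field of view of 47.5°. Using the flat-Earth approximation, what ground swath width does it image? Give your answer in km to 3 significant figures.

Half-angle = 47.5°/2 = 23.75°.
Swath width ≈ 2h·tan(θ/2) = 2 × 966 × tan(23.75°) = 850.1 km.

850 km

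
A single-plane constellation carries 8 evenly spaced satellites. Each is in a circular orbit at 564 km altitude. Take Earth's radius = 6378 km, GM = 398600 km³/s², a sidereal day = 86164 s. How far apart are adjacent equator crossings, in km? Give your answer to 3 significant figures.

335 km

Semi-major axis a = 6378 + 564 = 6942 km. Period T = 2π√(a³/μ) = 2π√(6942³/398600) = 5756.2 s = 95.94 min.
Single-satellite node shift = (5756.2/86164) × 360° = 24.05°.
With 8 satellites evenly phased, successive equator crossings are 24.05/8 = 3.006° apart.
That is 3.006 × 111.3 = 335 km at the equator.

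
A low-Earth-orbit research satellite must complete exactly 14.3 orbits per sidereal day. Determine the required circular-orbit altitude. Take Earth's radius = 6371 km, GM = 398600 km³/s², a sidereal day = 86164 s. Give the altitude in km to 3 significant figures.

786 km

Required period T = 86164 / 14.3 = 6025.5 s.
From T = 2π√(a³/μ): a = (μ T²/4π²)^(1/3) = (398600 × 6025.5² / 4π²)^(1/3) = 7157 km.
Altitude h = a − R = 7157 − 6371 = 786 km.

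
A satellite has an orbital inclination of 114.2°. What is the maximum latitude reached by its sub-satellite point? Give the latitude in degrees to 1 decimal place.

65.8°

Retrograde orbit: the ground track reaches ±(180° − i) = ±(180 − 114.2) = ±65.8°.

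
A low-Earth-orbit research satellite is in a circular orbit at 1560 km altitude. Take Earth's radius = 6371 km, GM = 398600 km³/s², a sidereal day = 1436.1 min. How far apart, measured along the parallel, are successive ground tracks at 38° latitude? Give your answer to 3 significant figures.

2570 km

Semi-major axis a = 6371 + 1560 = 7931 km. Period T = 2π√(a³/μ) = 2π√(7931³/398600) = 7029.2 s = 117.15 min.
Node shift per orbit = (7029.2/86166) × 360° = 29.37°.
Equatorial spacing = 29.37 × 111.2 km/° = 3266 km.
At 38° latitude, spacing = 3266 × cos(38°) = 2573 km.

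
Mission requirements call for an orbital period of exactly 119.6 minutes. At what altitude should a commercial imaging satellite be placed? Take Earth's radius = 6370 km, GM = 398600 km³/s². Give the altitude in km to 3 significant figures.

T = 119.6 min = 7176.0 s.
From T = 2π√(a³/μ): a = (μ T²/4π²)^(1/3) = (398600 × 7176.0² / 4π²)^(1/3) = 8041 km.
Altitude h = a − R = 8041 − 6370 = 1671 km.

1670 km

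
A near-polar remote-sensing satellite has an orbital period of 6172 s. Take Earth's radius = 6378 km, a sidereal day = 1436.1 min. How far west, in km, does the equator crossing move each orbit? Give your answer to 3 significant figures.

2870 km

During one orbit Earth rotates (6172.0 / 86166) × 360° = 25.79°.
At the equator that is 25.79° × (2π·6378/360) km/° = 25.79 × 111.3 = 2870 km.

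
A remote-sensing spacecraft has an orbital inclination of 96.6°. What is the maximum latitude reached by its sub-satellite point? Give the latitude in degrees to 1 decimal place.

83.4°

Retrograde orbit: the ground track reaches ±(180° − i) = ±(180 − 96.6) = ±83.4°.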